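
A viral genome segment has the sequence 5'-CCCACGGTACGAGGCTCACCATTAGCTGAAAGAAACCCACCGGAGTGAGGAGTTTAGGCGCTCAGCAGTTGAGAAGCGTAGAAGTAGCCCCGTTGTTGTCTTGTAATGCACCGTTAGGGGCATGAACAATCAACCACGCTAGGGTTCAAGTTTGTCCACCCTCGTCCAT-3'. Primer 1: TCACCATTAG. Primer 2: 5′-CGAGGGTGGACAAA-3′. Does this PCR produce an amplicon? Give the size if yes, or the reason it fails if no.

Primer 1 (TCACCATTAG) matches the top strand at positions 16–25; it acts as a forward primer.
Primer 2's reverse complement is TTTGTCCACCCTCG, matching the top strand at positions 151–164; it acts as a reverse primer.
The 3' ends face each other across positions 16–164, giving a 149 bp product.

Yes — a 149 bp product.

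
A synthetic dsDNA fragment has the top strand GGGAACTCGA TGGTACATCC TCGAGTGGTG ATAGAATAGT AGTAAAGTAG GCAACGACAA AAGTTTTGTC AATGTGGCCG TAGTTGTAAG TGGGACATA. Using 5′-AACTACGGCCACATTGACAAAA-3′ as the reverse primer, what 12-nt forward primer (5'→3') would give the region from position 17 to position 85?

The reverse primer's reverse complement TTTTGTCAATGTGGCCGTAGTT matches the template at positions 64–85; the product starts at position 17.
The forward primer is identical to the top strand over positions 17–28: ATCCTCGAGTGG.

5'-ATCCTCGAGTGG-3'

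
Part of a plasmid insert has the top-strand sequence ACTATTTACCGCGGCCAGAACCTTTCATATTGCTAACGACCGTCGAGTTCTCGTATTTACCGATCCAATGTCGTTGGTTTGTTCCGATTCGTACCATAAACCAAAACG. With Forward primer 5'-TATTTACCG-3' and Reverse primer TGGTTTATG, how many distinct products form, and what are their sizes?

The forward primer TATTTACCG matches the top strand at positions 3–11, 54–62.
The reverse primer's reverse complement is CATAAACCA, matching at positions 95–103.
Each forward site pairs with the reverse site to give a product ending at position 103: sizes 101, 50 bp.

Two products: 101 bp, 50 bp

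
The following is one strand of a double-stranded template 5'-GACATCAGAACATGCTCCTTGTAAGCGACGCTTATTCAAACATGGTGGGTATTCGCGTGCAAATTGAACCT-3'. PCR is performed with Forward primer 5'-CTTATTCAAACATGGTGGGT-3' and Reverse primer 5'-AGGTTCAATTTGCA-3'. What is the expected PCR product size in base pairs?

41 bp

Scanning the template, CTTATTCAAACATGGTGGGT occurs at positions 31–50; this primer anneals to the bottom strand there with its 3' end pointing downstream.
Reverse complement of the reverse primer: TGCAAATTGAACCT. This occurs on the top strand at positions 58–71.
Amplicon spans positions 31–71: 41 bp.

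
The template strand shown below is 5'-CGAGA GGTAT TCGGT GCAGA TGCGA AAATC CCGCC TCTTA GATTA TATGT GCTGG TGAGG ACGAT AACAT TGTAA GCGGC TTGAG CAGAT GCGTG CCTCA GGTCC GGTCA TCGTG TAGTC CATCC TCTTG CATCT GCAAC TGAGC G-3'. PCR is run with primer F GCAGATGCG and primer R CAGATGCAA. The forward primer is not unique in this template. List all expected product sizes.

121 bp, 52 bp

The forward primer GCAGATGCG matches the top strand at positions 16–24, 85–93.
The reverse primer's reverse complement is TTGCATCTG, matching at positions 128–136.
Each forward site pairs with the reverse site to give a product ending at position 136: sizes 121, 52 bp.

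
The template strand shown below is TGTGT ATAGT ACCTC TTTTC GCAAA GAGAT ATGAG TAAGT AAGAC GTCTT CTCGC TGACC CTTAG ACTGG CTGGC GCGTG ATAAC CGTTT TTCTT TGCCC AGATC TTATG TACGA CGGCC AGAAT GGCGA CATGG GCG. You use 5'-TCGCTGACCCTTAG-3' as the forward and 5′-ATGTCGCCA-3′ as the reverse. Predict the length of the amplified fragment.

Scanning the template, TCGCTGACCCTTAG occurs at positions 52–65; this primer anneals to the bottom strand there with its 3' end pointing downstream.
Taking the reverse complement of ATGTCGCCA gives TGGCGACAT, found at positions 125–133 on the template; the primer anneals here to the top strand with its 3' end pointing upstream.
Product length = (reverse-primer end) − (forward-primer start) + 1 = 133 − 52 + 1 = 82 bp.

82 bp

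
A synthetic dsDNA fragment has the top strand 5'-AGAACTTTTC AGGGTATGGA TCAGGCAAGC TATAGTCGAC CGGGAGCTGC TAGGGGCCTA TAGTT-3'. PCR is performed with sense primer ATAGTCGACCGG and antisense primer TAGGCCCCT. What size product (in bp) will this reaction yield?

29 bp

The forward primer matches the template at positions 32–43.
The reverse primer's reverse complement is AGGGGCCTA, which matches the template at positions 52–60.
The product runs from position 32 to position 60, so its length is 60 − 32 + 1 = 29 bp.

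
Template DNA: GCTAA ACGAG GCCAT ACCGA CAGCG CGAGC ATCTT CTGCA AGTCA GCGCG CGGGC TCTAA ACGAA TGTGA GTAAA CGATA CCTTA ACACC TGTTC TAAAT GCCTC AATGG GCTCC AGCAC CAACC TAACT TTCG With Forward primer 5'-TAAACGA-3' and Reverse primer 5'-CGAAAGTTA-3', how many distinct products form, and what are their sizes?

Three products: 132 bp, 77 bp, 63 bp

The forward primer TAAACGA matches the top strand at positions 3–9, 58–64, 72–78.
The reverse primer's reverse complement is TAACTTTCG, matching at positions 126–134.
Each forward site pairs with the reverse site to give a product ending at position 134: sizes 132, 77, 63 bp.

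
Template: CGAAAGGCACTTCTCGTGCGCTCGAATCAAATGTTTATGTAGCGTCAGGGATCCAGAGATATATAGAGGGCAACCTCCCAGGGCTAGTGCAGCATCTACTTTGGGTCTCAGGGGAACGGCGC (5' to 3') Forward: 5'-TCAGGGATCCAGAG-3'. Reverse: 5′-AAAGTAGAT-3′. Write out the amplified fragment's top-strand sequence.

Forward primer TCAGGGATCCAGAG is found on the top strand at positions 45–58.
Taking the reverse complement of AAAGTAGAT gives ATCTACTTT, found at positions 94–102 on the template; the primer anneals here to the top strand with its 3' end pointing upstream.
The product is the template from position 45 through 102 (58 bp).

5'-TCAGGGATCCAGAGATATATAGAGGGCAACCTCCCAGGGCTAGTGCAGCATCTACTTT-3'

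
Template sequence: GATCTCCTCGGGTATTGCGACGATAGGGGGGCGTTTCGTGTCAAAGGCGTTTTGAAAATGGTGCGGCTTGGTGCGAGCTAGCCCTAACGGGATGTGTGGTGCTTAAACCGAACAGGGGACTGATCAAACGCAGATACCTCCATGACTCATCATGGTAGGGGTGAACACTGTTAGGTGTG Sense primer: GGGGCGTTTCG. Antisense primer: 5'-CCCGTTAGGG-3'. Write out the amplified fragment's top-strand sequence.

Scanning the template, GGGGCGTTTCG occurs at positions 28–38; this primer anneals to the bottom strand there with its 3' end pointing downstream.
The reverse primer's reverse complement is CCCTAACGGG, which matches the template at positions 82–91.
The product is the template from position 28 through 91 (64 bp).

5'-GGGGCGTTTCGTGTCAAAGGCGTTTTGAAAATGGTGCGGCTTGGTGCGAGCTAGCCCTAACGGG-3'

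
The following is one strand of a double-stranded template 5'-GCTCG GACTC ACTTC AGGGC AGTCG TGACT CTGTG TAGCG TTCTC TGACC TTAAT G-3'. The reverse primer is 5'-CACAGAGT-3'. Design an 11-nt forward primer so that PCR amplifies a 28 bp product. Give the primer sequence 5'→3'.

5'-CTCACTTCAGG-3'

The reverse primer's reverse complement ACTCTGTG matches the template at positions 28–35, so the product ends at position 35.
A 28 bp product then starts at position 35 − 28 + 1 = 8.
The forward primer is identical to the top strand there: CTCACTTCAGG.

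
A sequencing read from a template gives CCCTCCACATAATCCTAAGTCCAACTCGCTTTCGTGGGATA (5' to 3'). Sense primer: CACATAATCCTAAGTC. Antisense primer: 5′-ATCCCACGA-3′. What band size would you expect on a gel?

The forward primer matches the template at positions 6–21.
Reverse complement of the reverse primer: TCGTGGGAT. This occurs on the top strand at positions 32–40.
The product runs from position 6 to position 40, so its length is 40 − 6 + 1 = 35 bp.

35 bp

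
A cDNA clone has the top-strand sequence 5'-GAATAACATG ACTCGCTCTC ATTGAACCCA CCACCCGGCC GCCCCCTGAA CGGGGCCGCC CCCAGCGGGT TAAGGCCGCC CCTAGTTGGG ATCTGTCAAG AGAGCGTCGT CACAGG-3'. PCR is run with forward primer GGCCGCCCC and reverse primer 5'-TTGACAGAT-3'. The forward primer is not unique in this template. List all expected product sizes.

The forward primer GGCCGCCCC matches the top strand at positions 37–45, 54–62, 74–82.
The reverse primer's reverse complement is ATCTGTCAA, matching at positions 91–99.
Each forward site pairs with the reverse site to give a product ending at position 99: sizes 63, 46, 26 bp.

63 bp, 46 bp, 26 bp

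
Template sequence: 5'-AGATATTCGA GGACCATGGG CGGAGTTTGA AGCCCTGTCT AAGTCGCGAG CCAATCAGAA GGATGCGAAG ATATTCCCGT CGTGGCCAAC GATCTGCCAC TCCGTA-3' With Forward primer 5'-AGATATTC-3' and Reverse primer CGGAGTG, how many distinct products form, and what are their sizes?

Two products: 104 bp, 36 bp

The forward primer AGATATTC matches the top strand at positions 1–8, 69–76.
The reverse primer's reverse complement is CACTCCG, matching at positions 98–104.
Each forward site pairs with the reverse site to give a product ending at position 104: sizes 104, 36 bp.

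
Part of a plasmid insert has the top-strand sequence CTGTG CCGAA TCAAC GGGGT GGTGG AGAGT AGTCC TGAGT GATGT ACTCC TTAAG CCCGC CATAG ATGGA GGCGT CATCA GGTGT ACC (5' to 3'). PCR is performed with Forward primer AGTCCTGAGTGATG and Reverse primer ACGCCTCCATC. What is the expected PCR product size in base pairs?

The forward primer matches the template at positions 31–44.
Taking the reverse complement of ACGCCTCCATC gives GATGGAGGCGT, found at positions 65–75 on the template; the primer anneals here to the top strand with its 3' end pointing upstream.
Amplicon spans positions 31–75: 45 bp.

45 bp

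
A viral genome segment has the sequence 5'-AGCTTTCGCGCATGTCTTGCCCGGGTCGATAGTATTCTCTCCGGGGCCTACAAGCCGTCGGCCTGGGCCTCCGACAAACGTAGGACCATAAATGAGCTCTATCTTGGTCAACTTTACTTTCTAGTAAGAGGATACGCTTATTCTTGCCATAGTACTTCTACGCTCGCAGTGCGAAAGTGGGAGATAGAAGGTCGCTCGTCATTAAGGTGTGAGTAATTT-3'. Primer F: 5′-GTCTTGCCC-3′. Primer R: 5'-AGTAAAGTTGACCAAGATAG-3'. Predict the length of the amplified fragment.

Forward primer GTCTTGCCC is found on the top strand at positions 14–22.
Taking the reverse complement of AGTAAAGTTGACCAAGATAG gives CTATCTTGGTCAACTTTACT, found at positions 99–118 on the template; the primer anneals here to the top strand with its 3' end pointing upstream.
Amplicon spans positions 14–118: 105 bp.

105 bp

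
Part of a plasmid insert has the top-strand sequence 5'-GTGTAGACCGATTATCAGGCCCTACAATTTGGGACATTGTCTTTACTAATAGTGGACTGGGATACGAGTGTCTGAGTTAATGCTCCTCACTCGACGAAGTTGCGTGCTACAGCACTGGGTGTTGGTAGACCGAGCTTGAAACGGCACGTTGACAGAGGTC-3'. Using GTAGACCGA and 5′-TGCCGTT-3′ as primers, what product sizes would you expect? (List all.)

144 bp, 22 bp

The forward primer GTAGACCGA matches the top strand at positions 3–11, 125–133.
The reverse primer's reverse complement is AACGGCA, matching at positions 140–146.
Each forward site pairs with the reverse site to give a product ending at position 146: sizes 144, 22 bp.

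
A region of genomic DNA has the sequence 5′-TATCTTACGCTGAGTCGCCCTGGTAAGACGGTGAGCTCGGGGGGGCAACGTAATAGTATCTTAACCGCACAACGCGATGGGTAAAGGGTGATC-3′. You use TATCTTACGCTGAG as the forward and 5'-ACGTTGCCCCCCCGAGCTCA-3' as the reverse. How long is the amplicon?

51 bp

Scanning the template, TATCTTACGCTGAG occurs at positions 1–14; this primer anneals to the bottom strand there with its 3' end pointing downstream.
Reverse complement of the reverse primer: TGAGCTCGGGGGGGCAACGT. This occurs on the top strand at positions 32–51.
Product length = (reverse-primer end) − (forward-primer start) + 1 = 51 − 1 + 1 = 51 bp.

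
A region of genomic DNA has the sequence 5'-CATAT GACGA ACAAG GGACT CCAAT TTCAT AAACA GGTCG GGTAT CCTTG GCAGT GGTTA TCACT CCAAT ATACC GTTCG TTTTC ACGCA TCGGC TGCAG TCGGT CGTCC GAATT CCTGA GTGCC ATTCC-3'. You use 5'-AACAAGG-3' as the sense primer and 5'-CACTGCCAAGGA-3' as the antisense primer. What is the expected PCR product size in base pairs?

The forward primer matches the template at positions 10–16.
Taking the reverse complement of CACTGCCAAGGA gives TCCTTGGCAGTG, found at positions 45–56 on the template; the primer anneals here to the top strand with its 3' end pointing upstream.
Product length = (reverse-primer end) − (forward-primer start) + 1 = 56 − 10 + 1 = 47 bp.

47 bp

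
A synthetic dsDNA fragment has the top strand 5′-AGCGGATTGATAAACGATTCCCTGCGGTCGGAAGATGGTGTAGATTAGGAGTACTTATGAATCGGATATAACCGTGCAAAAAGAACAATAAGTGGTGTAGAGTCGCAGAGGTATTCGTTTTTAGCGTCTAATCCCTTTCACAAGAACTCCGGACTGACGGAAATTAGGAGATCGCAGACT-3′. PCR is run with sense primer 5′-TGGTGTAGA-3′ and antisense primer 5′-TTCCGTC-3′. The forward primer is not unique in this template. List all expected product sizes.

The forward primer TGGTGTAGA matches the top strand at positions 36–44, 93–101.
The reverse primer's reverse complement is GACGGAA, matching at positions 156–162.
Each forward site pairs with the reverse site to give a product ending at position 162: sizes 127, 70 bp.

127 bp, 70 bp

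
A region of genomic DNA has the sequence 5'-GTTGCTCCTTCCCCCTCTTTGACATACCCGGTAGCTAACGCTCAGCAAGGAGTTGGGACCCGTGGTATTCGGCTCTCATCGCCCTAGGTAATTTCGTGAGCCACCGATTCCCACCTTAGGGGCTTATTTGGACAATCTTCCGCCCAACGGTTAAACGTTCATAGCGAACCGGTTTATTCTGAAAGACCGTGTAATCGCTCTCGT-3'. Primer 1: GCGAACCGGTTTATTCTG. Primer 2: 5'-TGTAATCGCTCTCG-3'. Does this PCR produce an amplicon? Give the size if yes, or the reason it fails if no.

No product — both primers anneal to the same strand and extend in the same direction.

Primer 1 (GCGAACCGGTTTATTCTG) matches the top strand at positions 164–181 (3' end points downstream).
Primer 2 (TGTAATCGCTCTCG) also matches the top strand directly, at positions 190–203 — its reverse complement CGAGAGCGATTACA is not present.
Both primers anneal to the bottom strand with 3' ends pointing the same way, so neither can prime synthesis back toward the other.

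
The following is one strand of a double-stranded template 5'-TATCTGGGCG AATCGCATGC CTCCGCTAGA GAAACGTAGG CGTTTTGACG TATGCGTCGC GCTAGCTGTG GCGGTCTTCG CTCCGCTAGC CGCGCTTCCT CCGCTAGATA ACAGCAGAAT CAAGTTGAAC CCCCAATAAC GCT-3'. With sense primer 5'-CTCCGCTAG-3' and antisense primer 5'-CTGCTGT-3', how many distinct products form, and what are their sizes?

The forward primer CTCCGCTAG matches the top strand at positions 21–29, 81–89, 99–107.
The reverse primer's reverse complement is ACAGCAG, matching at positions 111–117.
Each forward site pairs with the reverse site to give a product ending at position 117: sizes 97, 37, 19 bp.

Three products: 97 bp, 37 bp, 19 bp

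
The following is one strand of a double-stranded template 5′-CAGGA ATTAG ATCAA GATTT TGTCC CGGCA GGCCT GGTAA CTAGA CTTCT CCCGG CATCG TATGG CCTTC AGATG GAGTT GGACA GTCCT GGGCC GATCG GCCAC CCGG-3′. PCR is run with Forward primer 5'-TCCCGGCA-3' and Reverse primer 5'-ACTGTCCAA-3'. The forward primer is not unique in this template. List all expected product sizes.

The forward primer TCCCGGCA matches the top strand at positions 23–30, 50–57.
The reverse primer's reverse complement is TTGGACAGT, matching at positions 79–87.
Each forward site pairs with the reverse site to give a product ending at position 87: sizes 65, 38 bp.

65 bp, 38 bp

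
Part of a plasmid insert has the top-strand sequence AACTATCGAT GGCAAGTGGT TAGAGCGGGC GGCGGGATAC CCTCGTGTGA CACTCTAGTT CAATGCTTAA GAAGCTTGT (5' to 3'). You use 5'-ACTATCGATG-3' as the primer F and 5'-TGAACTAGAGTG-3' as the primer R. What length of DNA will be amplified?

Forward primer ACTATCGATG is found on the top strand at positions 2–11.
Reverse complement of the reverse primer: CACTCTAGTTCA. This occurs on the top strand at positions 51–62.
The product runs from position 2 to position 62, so its length is 62 − 2 + 1 = 61 bp.

61 bp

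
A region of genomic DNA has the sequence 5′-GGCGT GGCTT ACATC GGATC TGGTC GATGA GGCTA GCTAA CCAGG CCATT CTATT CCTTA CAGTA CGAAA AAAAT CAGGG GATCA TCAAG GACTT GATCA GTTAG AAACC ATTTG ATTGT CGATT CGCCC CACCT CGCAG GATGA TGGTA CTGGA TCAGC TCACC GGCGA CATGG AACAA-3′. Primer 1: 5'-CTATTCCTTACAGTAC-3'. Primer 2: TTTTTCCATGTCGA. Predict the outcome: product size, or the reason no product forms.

Primer 2 (TTTTTCCATGTCGA) does not match the top strand, and its reverse complement TCGACATGGAAAAA does not match either.
With no annealing site for primer 2, no amplification occurs.

No product — primer 2 has no binding site in the template.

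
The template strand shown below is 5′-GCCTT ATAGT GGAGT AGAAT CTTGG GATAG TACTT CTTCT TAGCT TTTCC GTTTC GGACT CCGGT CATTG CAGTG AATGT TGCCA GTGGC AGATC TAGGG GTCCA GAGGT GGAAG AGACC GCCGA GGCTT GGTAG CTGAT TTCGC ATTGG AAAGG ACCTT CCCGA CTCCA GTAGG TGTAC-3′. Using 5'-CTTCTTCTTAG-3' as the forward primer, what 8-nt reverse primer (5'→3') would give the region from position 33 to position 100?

5'-CCCTAGAT-3'

The product's 3' end on the top strand is position 100.
The reverse primer anneals to the top strand over positions 93–100, i.e. to ATCTAGGG.
Its sequence written 5'→3' is the reverse complement: CCCTAGAT.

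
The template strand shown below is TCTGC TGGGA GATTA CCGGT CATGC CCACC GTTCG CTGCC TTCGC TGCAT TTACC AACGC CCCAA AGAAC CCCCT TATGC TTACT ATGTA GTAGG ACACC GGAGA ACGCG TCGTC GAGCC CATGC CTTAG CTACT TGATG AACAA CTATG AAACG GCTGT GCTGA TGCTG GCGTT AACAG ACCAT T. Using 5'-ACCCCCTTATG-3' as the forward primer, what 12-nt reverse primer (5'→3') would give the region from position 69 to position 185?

The product's 3' end on the top strand is position 185.
The reverse primer anneals to the top strand over positions 174–185, i.e. to TTAACAGACCAT.
Its sequence written 5'→3' is the reverse complement: ATGGTCTGTTAA.

5'-ATGGTCTGTTAA-3'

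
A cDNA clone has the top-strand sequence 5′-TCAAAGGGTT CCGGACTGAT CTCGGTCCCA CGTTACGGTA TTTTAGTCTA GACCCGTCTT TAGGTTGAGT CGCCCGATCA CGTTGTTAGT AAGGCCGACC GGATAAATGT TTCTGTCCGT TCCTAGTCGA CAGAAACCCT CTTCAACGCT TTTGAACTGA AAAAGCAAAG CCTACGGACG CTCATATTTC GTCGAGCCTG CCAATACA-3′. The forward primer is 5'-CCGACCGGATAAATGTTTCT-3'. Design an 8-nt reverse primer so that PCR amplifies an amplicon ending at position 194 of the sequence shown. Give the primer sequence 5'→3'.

The forward primer binds at positions 95–114; the product's 3' end on the top strand is position 194.
The reverse primer anneals to the top strand over positions 187–194, i.e. to TTTCGTCG.
Its sequence written 5'→3' is the reverse complement: CGACGAAA.

5'-CGACGAAA-3'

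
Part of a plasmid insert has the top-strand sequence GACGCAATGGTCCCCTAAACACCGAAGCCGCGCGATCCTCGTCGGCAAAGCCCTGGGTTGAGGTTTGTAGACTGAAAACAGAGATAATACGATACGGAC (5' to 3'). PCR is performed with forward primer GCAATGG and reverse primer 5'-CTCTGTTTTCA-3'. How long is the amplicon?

80 bp

The forward primer matches the template at positions 4–10.
The reverse primer's reverse complement is TGAAAACAGAG, which matches the template at positions 73–83.
Product length = (reverse-primer end) − (forward-primer start) + 1 = 83 − 4 + 1 = 80 bp.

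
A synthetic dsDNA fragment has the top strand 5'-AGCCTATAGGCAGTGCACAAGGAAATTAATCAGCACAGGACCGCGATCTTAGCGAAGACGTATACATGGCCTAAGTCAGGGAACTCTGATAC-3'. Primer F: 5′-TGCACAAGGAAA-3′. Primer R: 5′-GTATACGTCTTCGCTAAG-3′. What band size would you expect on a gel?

52 bp

Forward primer TGCACAAGGAAA is found on the top strand at positions 14–25.
Taking the reverse complement of GTATACGTCTTCGCTAAG gives CTTAGCGAAGACGTATAC, found at positions 48–65 on the template; the primer anneals here to the top strand with its 3' end pointing upstream.
The product runs from position 14 to position 65, so its length is 65 − 14 + 1 = 52 bp.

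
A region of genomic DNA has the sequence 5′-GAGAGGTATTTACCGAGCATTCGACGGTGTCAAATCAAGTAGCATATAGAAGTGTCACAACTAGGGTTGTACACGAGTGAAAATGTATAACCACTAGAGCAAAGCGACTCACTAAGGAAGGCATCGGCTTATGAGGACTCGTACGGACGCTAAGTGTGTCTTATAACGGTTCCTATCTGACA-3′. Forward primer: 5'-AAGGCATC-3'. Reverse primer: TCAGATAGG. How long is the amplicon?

The forward primer matches the template at positions 118–125.
Reverse complement of the reverse primer: CCTATCTGA. This occurs on the top strand at positions 172–180.
The product runs from position 118 to position 180, so its length is 180 − 118 + 1 = 63 bp.

63 bp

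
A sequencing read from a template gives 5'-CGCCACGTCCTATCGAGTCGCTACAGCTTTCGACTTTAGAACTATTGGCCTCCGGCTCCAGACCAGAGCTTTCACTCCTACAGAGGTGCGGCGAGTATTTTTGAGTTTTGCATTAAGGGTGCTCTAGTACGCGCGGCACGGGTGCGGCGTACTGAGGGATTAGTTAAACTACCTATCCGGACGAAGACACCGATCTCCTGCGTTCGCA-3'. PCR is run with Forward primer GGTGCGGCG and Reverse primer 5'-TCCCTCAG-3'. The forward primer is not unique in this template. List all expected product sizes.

75 bp, 19 bp

The forward primer GGTGCGGCG matches the top strand at positions 85–93, 141–149.
The reverse primer's reverse complement is CTGAGGGA, matching at positions 152–159.
Each forward site pairs with the reverse site to give a product ending at position 159: sizes 75, 19 bp.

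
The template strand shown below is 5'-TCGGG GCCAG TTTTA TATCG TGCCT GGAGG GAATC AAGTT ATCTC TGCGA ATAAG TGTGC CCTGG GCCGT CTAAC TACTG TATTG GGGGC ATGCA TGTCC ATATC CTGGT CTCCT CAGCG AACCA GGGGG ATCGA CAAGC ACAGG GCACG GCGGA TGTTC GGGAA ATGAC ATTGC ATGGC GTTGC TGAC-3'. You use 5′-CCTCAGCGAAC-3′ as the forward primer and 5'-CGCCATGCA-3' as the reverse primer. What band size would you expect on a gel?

The forward primer matches the template at positions 113–123.
Reverse complement of the reverse primer: TGCATGGCG. This occurs on the top strand at positions 173–181.
Amplicon spans positions 113–181: 69 bp.

69 bp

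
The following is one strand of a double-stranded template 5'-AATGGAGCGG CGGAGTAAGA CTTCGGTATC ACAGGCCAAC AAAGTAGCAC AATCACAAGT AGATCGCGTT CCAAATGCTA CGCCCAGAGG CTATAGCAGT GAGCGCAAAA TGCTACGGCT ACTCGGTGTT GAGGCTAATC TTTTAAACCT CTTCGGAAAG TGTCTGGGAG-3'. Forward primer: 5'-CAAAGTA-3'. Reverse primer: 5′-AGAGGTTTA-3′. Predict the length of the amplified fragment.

113 bp

Scanning the template, CAAAGTA occurs at positions 40–46; this primer anneals to the bottom strand there with its 3' end pointing downstream.
Taking the reverse complement of AGAGGTTTA gives TAAACCTCT, found at positions 144–152 on the template; the primer anneals here to the top strand with its 3' end pointing upstream.
Amplicon spans positions 40–152: 113 bp.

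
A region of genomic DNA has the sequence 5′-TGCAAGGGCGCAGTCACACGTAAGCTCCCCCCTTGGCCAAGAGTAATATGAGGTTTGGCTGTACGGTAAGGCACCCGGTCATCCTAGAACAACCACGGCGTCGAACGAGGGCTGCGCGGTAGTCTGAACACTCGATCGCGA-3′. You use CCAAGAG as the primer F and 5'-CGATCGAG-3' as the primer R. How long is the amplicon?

Scanning the template, CCAAGAG occurs at positions 37–43; this primer anneals to the bottom strand there with its 3' end pointing downstream.
Reverse complement of the reverse primer: CTCGATCG. This occurs on the top strand at positions 131–138.
The product runs from position 37 to position 138, so its length is 138 − 37 + 1 = 102 bp.

102 bp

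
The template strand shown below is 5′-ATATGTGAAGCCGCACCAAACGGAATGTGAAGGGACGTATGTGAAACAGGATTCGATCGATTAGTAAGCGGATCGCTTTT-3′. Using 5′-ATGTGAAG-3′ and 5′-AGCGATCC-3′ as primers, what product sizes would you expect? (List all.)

75 bp, 53 bp

The forward primer ATGTGAAG matches the top strand at positions 3–10, 25–32.
The reverse primer's reverse complement is GGATCGCT, matching at positions 70–77.
Each forward site pairs with the reverse site to give a product ending at position 77: sizes 75, 53 bp.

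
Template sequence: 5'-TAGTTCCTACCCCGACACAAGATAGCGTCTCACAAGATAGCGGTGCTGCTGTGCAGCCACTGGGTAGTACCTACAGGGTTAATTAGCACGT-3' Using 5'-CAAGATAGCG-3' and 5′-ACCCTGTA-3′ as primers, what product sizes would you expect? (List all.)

62 bp, 47 bp

The forward primer CAAGATAGCG matches the top strand at positions 18–27, 33–42.
The reverse primer's reverse complement is TACAGGGT, matching at positions 72–79.
Each forward site pairs with the reverse site to give a product ending at position 79: sizes 62, 47 bp.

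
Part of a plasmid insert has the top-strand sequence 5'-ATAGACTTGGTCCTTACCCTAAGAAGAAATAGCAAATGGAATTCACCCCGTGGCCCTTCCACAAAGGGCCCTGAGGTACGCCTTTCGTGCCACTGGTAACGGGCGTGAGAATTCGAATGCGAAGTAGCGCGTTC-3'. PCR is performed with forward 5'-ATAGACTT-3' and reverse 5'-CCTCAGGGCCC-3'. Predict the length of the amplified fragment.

76 bp

Forward primer ATAGACTT is found on the top strand at positions 1–8.
Taking the reverse complement of CCTCAGGGCCC gives GGGCCCTGAGG, found at positions 66–76 on the template; the primer anneals here to the top strand with its 3' end pointing upstream.
Product length = (reverse-primer end) − (forward-primer start) + 1 = 76 − 1 + 1 = 76 bp.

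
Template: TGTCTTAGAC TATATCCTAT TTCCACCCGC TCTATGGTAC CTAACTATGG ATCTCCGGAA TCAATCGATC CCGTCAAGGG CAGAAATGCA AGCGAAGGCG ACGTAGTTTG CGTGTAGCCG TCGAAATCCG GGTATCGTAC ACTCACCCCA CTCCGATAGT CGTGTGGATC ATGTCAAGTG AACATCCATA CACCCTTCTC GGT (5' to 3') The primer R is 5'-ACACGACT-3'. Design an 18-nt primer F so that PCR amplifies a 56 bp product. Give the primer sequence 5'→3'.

5'-GCGTGTAGCCGTCGAAAT-3'

The reverse primer's reverse complement AGTCGTGT matches the template at positions 158–165, so the product ends at position 165.
A 56 bp product then starts at position 165 − 56 + 1 = 110.
The forward primer is identical to the top strand there: GCGTGTAGCCGTCGAAAT.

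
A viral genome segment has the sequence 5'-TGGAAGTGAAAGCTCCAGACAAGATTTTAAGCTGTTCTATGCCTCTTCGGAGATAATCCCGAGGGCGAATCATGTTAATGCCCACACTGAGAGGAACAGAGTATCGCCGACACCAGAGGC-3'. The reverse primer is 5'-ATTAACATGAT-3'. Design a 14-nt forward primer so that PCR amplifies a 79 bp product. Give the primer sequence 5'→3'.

5'-TGGAAGTGAAAGCT-3'

The reverse primer's reverse complement ATCATGTTAAT matches the template at positions 69–79, so the product ends at position 79.
A 79 bp product then starts at position 79 − 79 + 1 = 1.
The forward primer is identical to the top strand there: TGGAAGTGAAAGCT.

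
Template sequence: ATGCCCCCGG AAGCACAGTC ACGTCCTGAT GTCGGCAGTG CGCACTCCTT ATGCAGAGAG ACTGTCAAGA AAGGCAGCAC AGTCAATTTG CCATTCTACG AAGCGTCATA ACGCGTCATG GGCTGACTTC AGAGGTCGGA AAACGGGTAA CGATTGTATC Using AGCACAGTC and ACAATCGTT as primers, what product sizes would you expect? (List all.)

The forward primer AGCACAGTC matches the top strand at positions 12–20, 76–84.
The reverse primer's reverse complement is AACGATTGT, matching at positions 149–157.
Each forward site pairs with the reverse site to give a product ending at position 157: sizes 146, 82 bp.

146 bp, 82 bp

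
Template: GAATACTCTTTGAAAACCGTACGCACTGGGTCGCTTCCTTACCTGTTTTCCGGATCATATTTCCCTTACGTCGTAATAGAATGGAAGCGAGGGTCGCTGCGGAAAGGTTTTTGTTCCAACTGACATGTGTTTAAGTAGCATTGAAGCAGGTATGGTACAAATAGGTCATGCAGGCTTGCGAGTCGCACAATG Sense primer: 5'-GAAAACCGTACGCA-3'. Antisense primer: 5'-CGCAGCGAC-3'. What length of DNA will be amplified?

Scanning the template, GAAAACCGTACGCA occurs at positions 12–25; this primer anneals to the bottom strand there with its 3' end pointing downstream.
Reverse complement of the reverse primer: GTCGCTGCG. This occurs on the top strand at positions 93–101.
The product runs from position 12 to position 101, so its length is 101 − 12 + 1 = 90 bp.

90 bp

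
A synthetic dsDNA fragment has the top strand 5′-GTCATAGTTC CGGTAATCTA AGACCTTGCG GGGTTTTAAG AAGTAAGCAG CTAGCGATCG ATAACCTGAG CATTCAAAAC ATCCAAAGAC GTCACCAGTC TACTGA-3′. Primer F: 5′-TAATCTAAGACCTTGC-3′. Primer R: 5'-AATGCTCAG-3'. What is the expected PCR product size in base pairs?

Forward primer TAATCTAAGACCTTGC is found on the top strand at positions 14–29.
Reverse complement of the reverse primer: CTGAGCATT. This occurs on the top strand at positions 66–74.
Amplicon spans positions 14–74: 61 bp.

61 bp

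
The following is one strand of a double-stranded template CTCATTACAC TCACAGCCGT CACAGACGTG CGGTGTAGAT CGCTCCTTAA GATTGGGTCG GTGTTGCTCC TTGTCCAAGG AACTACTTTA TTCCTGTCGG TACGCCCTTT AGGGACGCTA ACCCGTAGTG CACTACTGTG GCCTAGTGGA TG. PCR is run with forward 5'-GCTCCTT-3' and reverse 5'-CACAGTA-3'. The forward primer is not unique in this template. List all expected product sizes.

The forward primer GCTCCTT matches the top strand at positions 42–48, 66–72.
The reverse primer's reverse complement is TACTGTG, matching at positions 134–140.
Each forward site pairs with the reverse site to give a product ending at position 140: sizes 99, 75 bp.

99 bp, 75 bp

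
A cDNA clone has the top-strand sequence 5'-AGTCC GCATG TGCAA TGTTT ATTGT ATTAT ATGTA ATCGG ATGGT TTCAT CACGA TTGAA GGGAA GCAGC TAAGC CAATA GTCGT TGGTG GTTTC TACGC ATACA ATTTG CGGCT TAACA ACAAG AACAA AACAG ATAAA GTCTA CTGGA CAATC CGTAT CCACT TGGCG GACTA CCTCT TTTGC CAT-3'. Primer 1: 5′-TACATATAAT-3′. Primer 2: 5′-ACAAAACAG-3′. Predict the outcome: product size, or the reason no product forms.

Primer 1 (TACATATAAT) has reverse complement ATTATATGTA, which matches the top strand at positions 26–35; primer 1 anneals to the top strand there with its 3' end pointing upstream toward position 26.
Primer 2 (ACAAAACAG) matches the top strand directly at positions 127–135; it anneals to the bottom strand with its 3' end pointing downstream toward position 135.
The 3' ends diverge (primer 1 extends toward position 1, primer 2 toward position 188), so the primers never converge on a shared product.

No product — the primers' 3' ends point away from each other.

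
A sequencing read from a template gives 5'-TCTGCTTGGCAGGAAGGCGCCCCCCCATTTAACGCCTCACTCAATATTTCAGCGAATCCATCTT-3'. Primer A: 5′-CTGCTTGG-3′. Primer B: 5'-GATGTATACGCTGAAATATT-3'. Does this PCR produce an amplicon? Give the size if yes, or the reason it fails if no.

Primer B (GATGTATACGCTGAAATATT) does not match the top strand, and its reverse complement AATATTTCAGCGTATACATC does not match either.
With no annealing site for primer B, no amplification occurs.

No product — primer B has no binding site in the template.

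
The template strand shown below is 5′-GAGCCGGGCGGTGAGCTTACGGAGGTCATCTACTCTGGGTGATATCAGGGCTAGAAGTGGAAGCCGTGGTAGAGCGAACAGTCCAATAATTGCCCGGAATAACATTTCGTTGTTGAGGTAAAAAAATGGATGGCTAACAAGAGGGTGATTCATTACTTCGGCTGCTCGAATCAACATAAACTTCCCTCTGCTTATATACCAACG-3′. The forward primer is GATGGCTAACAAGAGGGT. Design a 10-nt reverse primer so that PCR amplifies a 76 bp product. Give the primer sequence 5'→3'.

The forward primer binds at positions 129–146, so a 76 bp product ends at position 129 + 76 − 1 = 204.
The reverse primer anneals to the top strand over positions 195–204, i.e. to TATACCAACG.
Its sequence written 5'→3' is the reverse complement: CGTTGGTATA.

5'-CGTTGGTATA-3'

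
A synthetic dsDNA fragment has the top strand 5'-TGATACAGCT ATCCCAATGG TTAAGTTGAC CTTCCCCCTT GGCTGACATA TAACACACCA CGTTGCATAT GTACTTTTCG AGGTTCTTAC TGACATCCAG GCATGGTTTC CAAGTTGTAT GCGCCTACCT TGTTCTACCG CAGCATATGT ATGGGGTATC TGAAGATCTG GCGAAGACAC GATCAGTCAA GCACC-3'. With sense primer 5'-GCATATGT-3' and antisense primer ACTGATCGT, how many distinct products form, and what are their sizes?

Two products: 123 bp, 45 bp

The forward primer GCATATGT matches the top strand at positions 65–72, 143–150.
The reverse primer's reverse complement is ACGATCAGT, matching at positions 179–187.
Each forward site pairs with the reverse site to give a product ending at position 187: sizes 123, 45 bp.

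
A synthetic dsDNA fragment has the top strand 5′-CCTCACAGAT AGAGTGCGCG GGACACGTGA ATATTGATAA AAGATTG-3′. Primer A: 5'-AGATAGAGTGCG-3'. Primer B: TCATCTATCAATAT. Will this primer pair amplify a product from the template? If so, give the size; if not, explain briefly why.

No product — primer B has no binding site in the template.

Primer B (TCATCTATCAATAT) does not match the top strand, and its reverse complement ATATTGATAGATGA does not match either.
With no annealing site for primer B, no amplification occurs.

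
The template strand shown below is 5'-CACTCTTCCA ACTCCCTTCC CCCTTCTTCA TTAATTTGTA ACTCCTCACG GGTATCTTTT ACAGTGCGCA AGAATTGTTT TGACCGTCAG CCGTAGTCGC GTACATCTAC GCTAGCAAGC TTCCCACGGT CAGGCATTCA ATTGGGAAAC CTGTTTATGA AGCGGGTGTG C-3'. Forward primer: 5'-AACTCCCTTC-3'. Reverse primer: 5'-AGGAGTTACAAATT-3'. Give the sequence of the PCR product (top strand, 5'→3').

5'-AACTCCCTTCCCCCTTCTTCATTAATTTGTAACTCCT-3'

The forward primer matches the template at positions 10–19.
The reverse primer's reverse complement is AATTTGTAACTCCT, which matches the template at positions 33–46.
The product is the template from position 10 through 46 (37 bp).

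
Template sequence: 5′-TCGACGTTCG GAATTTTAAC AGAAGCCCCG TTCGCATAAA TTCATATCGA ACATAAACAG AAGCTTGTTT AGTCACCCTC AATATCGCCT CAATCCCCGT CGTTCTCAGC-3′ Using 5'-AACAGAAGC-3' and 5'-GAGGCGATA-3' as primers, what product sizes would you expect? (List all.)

The forward primer AACAGAAGC matches the top strand at positions 18–26, 56–64.
The reverse primer's reverse complement is TATCGCCTC, matching at positions 83–91.
Each forward site pairs with the reverse site to give a product ending at position 91: sizes 74, 36 bp.

74 bp, 36 bp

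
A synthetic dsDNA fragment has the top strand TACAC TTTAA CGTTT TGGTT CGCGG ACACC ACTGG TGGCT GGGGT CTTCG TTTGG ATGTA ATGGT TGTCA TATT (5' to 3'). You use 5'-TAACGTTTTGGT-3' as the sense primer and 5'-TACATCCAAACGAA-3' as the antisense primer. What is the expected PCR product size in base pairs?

Forward primer TAACGTTTTGGT is found on the top strand at positions 8–19.
Reverse complement of the reverse primer: TTCGTTTGGATGTA. This occurs on the top strand at positions 47–60.
The product runs from position 8 to position 60, so its length is 60 − 8 + 1 = 53 bp.

53 bp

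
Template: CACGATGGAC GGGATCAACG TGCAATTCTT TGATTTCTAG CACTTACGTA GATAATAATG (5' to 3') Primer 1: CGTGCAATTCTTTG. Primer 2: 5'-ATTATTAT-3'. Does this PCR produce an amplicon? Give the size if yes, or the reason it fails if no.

Primer 1 (CGTGCAATTCTTTG) matches the top strand at positions 19–32; it acts as a forward primer.
Primer 2's reverse complement is ATAATAAT, matching the top strand at positions 52–59; it acts as a reverse primer.
The 3' ends face each other across positions 19–59, giving a 41 bp product.

Yes — a 41 bp product.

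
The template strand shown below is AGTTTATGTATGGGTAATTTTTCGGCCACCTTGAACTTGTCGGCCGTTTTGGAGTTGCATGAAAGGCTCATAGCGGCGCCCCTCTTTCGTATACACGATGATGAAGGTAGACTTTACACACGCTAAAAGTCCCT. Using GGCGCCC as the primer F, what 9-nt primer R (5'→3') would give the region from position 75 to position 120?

The product's 3' end on the top strand is position 120.
The reverse primer anneals to the top strand over positions 112–120, i.e. to CTTTACACA.
Its sequence written 5'→3' is the reverse complement: TGTGTAAAG.

5'-TGTGTAAAG-3'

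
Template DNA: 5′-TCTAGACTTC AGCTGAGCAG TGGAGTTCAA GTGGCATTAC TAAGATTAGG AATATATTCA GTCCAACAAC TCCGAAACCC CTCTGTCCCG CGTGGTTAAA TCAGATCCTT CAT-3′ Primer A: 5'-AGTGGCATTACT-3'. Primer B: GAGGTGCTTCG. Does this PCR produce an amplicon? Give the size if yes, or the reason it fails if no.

Primer B (GAGGTGCTTCG) does not match the top strand, and its reverse complement CGAAGCACCTC does not match either.
With no annealing site for primer B, no amplification occurs.

No product — primer B has no binding site in the template.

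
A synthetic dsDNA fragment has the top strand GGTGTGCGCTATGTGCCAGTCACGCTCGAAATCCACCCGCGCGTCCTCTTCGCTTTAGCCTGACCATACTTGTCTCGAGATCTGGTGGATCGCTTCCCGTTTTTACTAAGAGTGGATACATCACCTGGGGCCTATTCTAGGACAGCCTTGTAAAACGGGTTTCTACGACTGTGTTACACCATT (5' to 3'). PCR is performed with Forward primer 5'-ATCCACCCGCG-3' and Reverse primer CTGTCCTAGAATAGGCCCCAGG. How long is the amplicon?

115 bp

Scanning the template, ATCCACCCGCG occurs at positions 31–41; this primer anneals to the bottom strand there with its 3' end pointing downstream.
Reverse complement of the reverse primer: CCTGGGGCCTATTCTAGGACAG. This occurs on the top strand at positions 124–145.
Product length = (reverse-primer end) − (forward-primer start) + 1 = 145 − 31 + 1 = 115 bp.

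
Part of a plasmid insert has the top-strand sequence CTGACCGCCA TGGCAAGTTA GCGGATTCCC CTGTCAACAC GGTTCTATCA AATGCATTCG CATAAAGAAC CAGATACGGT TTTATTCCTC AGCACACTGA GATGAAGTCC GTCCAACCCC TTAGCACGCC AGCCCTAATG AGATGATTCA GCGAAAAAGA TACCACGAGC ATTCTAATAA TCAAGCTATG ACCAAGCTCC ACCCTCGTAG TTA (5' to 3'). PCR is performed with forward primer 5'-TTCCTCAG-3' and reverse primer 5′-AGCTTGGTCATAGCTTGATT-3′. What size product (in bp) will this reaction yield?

Scanning the template, TTCCTCAG occurs at positions 85–92; this primer anneals to the bottom strand there with its 3' end pointing downstream.
The reverse primer's reverse complement is AATCAAGCTATGACCAAGCT, which matches the template at positions 179–198.
The product runs from position 85 to position 198, so its length is 198 − 85 + 1 = 114 bp.

114 bp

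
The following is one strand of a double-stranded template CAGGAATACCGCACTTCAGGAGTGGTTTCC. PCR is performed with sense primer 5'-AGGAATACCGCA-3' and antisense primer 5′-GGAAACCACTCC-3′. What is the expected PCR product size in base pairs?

29 bp

Forward primer AGGAATACCGCA is found on the top strand at positions 2–13.
The reverse primer's reverse complement is GGAGTGGTTTCC, which matches the template at positions 19–30.
Amplicon spans positions 2–30: 29 bp.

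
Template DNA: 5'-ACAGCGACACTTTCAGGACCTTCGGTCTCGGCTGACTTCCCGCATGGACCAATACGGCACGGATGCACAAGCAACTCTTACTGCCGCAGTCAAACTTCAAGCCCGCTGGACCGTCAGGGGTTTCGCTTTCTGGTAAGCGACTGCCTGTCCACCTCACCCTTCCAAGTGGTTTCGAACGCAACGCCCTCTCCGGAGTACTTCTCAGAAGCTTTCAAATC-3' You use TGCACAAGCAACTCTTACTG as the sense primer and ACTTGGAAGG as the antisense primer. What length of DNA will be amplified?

104 bp

Forward primer TGCACAAGCAACTCTTACTG is found on the top strand at positions 64–83.
Taking the reverse complement of ACTTGGAAGG gives CCTTCCAAGT, found at positions 158–167 on the template; the primer anneals here to the top strand with its 3' end pointing upstream.
Amplicon spans positions 64–167: 104 bp.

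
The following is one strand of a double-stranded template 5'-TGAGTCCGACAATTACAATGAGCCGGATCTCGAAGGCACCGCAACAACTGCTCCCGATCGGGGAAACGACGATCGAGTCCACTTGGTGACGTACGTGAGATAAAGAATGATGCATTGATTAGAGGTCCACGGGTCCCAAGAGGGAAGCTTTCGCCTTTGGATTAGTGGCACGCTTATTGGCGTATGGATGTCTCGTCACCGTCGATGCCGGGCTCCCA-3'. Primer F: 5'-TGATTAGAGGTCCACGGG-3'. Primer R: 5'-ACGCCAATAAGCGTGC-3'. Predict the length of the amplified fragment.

Forward primer TGATTAGAGGTCCACGGG is found on the top strand at positions 116–133.
Taking the reverse complement of ACGCCAATAAGCGTGC gives GCACGCTTATTGGCGT, found at positions 168–183 on the template; the primer anneals here to the top strand with its 3' end pointing upstream.
The product runs from position 116 to position 183, so its length is 183 − 116 + 1 = 68 bp.

68 bp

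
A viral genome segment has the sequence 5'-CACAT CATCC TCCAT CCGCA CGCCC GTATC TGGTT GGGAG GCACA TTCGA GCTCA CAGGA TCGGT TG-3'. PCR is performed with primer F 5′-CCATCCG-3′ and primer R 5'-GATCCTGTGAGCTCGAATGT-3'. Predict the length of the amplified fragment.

51 bp

The forward primer matches the template at positions 12–18.
Taking the reverse complement of GATCCTGTGAGCTCGAATGT gives ACATTCGAGCTCACAGGATC, found at positions 43–62 on the template; the primer anneals here to the top strand with its 3' end pointing upstream.
The product runs from position 12 to position 62, so its length is 62 − 12 + 1 = 51 bp.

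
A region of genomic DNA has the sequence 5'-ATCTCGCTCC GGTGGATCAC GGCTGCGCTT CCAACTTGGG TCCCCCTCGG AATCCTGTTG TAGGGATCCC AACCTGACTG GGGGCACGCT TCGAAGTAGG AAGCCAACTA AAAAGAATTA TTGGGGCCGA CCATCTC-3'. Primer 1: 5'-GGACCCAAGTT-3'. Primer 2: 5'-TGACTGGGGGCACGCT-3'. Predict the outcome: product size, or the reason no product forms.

Primer 1 (GGACCCAAGTT) has reverse complement AACTTGGGTCC, which matches the top strand at positions 33–43; primer 1 anneals to the top strand there with its 3' end pointing upstream toward position 33.
Primer 2 (TGACTGGGGGCACGCT) matches the top strand directly at positions 75–90; it anneals to the bottom strand with its 3' end pointing downstream toward position 90.
The 3' ends diverge (primer 1 extends toward position 1, primer 2 toward position 137), so the primers never converge on a shared product.

No product — the primers' 3' ends point away from each other.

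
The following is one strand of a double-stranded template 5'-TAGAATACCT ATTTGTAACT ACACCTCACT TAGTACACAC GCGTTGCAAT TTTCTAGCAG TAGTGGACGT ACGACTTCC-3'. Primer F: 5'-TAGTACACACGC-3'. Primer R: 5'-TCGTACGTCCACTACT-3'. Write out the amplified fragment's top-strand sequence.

5'-TAGTACACACGCGTTGCAATTTTCTAGCAGTAGTGGACGTACGA-3'

Scanning the template, TAGTACACACGC occurs at positions 31–42; this primer anneals to the bottom strand there with its 3' end pointing downstream.
Taking the reverse complement of TCGTACGTCCACTACT gives AGTAGTGGACGTACGA, found at positions 59–74 on the template; the primer anneals here to the top strand with its 3' end pointing upstream.
The product is the template from position 31 through 74 (44 bp).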